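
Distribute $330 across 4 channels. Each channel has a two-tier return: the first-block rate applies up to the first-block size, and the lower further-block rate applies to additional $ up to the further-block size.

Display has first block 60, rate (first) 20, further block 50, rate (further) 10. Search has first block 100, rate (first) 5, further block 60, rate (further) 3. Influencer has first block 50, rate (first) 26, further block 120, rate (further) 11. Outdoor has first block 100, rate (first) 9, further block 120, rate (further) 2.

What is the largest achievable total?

4770

Rank every tier by rate: Influencer/first 26 > Display/first 20 > Influencer/second 11 > Display/second 10 > Outdoor/first 9 > Search/first 5 > Search/second 3 > Outdoor/second 2.
Influencer first at 26: fill all 50 → 280 left.
Display first at 20: fill all 60 → 220 left.
Influencer/second (11): +120 → 100 left.
Display/second (10): +50 → 50 left.
Outdoor/first: +50 of 100 at 9; pool empty.
Total = 26×50 + 20×60 + 11×120 + 10×50 + 9×50 = 4770.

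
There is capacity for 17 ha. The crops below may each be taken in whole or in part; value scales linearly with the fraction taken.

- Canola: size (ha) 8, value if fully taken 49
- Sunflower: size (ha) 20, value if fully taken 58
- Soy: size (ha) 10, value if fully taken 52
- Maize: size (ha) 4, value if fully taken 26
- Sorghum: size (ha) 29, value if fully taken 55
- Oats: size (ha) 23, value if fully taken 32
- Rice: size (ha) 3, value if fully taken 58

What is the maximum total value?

143.4

Best value per unit of size first: Rice 58/3≈19.3, Maize 26/4≈6.5, Canola 49/8≈6.12, Soy 52/10≈5.2, Sunflower 58/20≈2.9, Sorghum 55/29≈1.9, Oats 32/23≈1.39.
All 3 ha of Rice fit (value 58) — 14 remain.
Take all of Maize (4 ha, value 26) — 10 ha left.
Canola: take in full, 8 ha for value 49 — 2 left.
Fill the last 2 ha with part of Soy: 2/10 of it earns 10.4.
Total value = 143.4.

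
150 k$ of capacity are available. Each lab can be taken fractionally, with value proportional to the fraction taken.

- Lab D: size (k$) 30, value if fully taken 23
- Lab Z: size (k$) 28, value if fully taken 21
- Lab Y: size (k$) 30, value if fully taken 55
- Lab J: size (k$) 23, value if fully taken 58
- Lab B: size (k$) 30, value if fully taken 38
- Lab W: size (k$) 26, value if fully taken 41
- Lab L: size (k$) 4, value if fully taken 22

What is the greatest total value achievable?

242.25

Rank by value-to-size ratio: Lab L 22/4≈5.5, Lab J 58/23≈2.52, Lab Y 55/30≈1.83, Lab W 41/26≈1.58, Lab B 38/30≈1.27, Lab D 23/30≈0.767, Lab Z 21/28≈0.75.
Lab L: take in full, 4 k$ for value 22 — 146 left.
All 23 k$ of Lab J fit (value 58) — 123 remain.
All 30 k$ of Lab Y fit (value 55) — 93 remain.
Take all of Lab W (26 k$, value 41) — 67 k$ left.
All 30 k$ of Lab B fit (value 38) — 37 remain.
Take all of Lab D (30 k$, value 23) — 7 k$ left.
7 k$ left: a 7/28 share of Lab Z gives 21×7/28 = 5.25.
Total value = 242.25.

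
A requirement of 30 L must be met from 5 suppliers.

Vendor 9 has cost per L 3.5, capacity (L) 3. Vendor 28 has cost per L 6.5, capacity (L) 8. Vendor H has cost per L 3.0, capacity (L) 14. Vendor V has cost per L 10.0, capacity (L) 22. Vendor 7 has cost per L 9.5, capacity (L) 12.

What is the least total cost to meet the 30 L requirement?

152

Use suppliers in increasing cost order.
Vendor H at 3.0: take all 14 L — 16 still needed.
Vendor 9 (3.5): use full 3 — 13 L to go.
Vendor 28 at 6.5: take all 8 L — 5 still needed.
Take 5 from Vendor 7 at 9.5 to finish.
Vendor V: unused.
Cost = 14×3.0 + 3×3.5 + 8×6.5 + 5×9.5 = 152.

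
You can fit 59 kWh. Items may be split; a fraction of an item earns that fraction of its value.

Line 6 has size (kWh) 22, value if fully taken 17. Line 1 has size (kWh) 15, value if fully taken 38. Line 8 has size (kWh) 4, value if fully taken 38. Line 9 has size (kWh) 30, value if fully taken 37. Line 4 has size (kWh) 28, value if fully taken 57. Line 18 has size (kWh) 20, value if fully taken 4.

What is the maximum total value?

Best value per unit of size first: Line 8 38/4≈9.5, Line 1 38/15≈2.53, Line 4 57/28≈2.04, Line 9 37/30≈1.23, Line 6 17/22≈0.773, Line 18 4/20≈0.2.
Line 8: take in full, 4 kWh for value 38 ; 55 left.
All 15 kWh of Line 1 fit (value 38) ; 40 remain.
Line 4: take in full, 28 kWh for value 57 ; 12 left.
Fill the last 12 kWh with part of Line 9: 12/30 of it earns 14.8.
Total value = 147.8.

147.8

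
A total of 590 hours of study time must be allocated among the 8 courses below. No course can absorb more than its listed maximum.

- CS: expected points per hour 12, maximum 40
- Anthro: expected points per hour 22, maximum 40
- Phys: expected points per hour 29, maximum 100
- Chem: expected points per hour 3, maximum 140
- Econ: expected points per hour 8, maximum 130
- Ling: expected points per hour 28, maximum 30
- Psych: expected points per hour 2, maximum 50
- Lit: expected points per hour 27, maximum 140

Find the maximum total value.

Rank by expected points per hour: Phys 29 > Ling 28 > Lit 27 > Anthro 22 > CS 12 > Econ 8 > Chem 3 > Psych 2.
Give Phys 100 to hit its cap of 100 ; 490 left.
Ling: +30 to 30 (cap) ; 460 left.
Lit: +140 to 140 (cap) ; 320 left.
Anthro: +40 to 40 (cap) ; 280 left.
Give CS 40 to hit its cap of 40 ; 240 left.
Econ: +130 to 130 (cap) ; 110 left.
Only 110 left; Chem takes them to reach 110.
Total = 12×40 + 22×40 + 29×100 + 3×110 + 8×130 + 28×30 + 27×140 = 10250.

10250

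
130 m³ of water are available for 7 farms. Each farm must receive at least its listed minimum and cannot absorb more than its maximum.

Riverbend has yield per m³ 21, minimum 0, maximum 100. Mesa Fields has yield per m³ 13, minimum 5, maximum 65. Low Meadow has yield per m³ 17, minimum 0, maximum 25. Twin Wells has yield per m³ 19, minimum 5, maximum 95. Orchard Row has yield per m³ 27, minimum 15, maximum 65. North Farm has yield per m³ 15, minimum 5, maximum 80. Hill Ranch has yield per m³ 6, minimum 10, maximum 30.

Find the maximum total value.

Meeting every minimum uses 0+5+0+5+15+5+10 = 40 m³, leaving 90.
Order the farms by yield per m³: Orchard Row 27 > Riverbend 21 > Twin Wells 19 > Low Meadow 17 > North Farm 15 > Mesa Fields 13 > Hill Ranch 6.
Give Orchard Row 50 more to hit its cap of 65 — 40 left.
Only 40 left; Riverbend takes them to reach 40.
Total = 21×40 + 13×5 + 19×5 + 27×65 + 15×5 + 6×10 = 2890.

2890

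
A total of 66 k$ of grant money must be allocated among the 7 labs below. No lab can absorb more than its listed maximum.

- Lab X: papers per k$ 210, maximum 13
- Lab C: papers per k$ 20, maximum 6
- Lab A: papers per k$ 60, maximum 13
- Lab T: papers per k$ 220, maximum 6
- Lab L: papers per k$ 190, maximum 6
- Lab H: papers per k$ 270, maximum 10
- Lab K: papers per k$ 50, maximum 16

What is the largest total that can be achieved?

Highest papers per k$ first: Lab H 270 > Lab T 220 > Lab X 210 > Lab L 190 > Lab A 60 > Lab K 50 > Lab C 20.
Give Lab H 10 to hit its cap of 10 — 56 left.
Give Lab T 6 to hit its cap of 6 — 50 left.
Give Lab X 13 to hit its cap of 13 — 37 left.
Lab L takes 6 to reach its cap of 6 — 31 left.
Lab A takes 13 to reach its cap of 13 — 18 left.
Lab K takes 16 to reach its cap of 16 — 2 left.
Only 2 left; Lab C takes them to reach 2.
Total = 210×13 + 20×2 + 60×13 + 220×6 + 190×6 + 270×10 + 50×16 = 9510.

9510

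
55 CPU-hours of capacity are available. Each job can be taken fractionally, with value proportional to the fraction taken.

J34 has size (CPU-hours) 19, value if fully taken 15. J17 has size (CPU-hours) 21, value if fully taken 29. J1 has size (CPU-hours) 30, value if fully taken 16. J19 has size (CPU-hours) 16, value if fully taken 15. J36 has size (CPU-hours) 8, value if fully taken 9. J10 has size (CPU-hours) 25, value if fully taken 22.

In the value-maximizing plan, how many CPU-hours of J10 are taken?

10

Best value per unit of size first: J17 29/21≈1.38, J36 9/8≈1.12, J19 15/16≈0.938, J10 22/25≈0.88, J34 15/19≈0.789, J1 16/30≈0.533.
Take all of J17 (21 CPU-hours, value 29) ; 34 CPU-hours left.
J36: take in full, 8 CPU-hours for value 9 ; 26 left.
Take all of J19 (16 CPU-hours, value 15) ; 10 CPU-hours left.
10 CPU-hours left: a 10/25 share of J10 gives 22×10/25 = 8.8.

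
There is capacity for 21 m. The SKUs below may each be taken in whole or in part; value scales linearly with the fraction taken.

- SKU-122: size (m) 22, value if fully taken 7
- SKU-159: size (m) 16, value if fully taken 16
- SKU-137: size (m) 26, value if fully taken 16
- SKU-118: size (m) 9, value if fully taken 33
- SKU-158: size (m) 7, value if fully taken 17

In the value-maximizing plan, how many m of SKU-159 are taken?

5

Sort by value density: SKU-118 33/9≈3.67, SKU-158 17/7≈2.43, SKU-159 16/16≈1, SKU-137 16/26≈0.615, SKU-122 7/22≈0.318.
Take all of SKU-118 (9 m, value 33) ; 12 m left.
All 7 m of SKU-158 fit (value 17) ; 5 remain.
Fill the last 5 m with part of SKU-159: 5/16 of it earns 5.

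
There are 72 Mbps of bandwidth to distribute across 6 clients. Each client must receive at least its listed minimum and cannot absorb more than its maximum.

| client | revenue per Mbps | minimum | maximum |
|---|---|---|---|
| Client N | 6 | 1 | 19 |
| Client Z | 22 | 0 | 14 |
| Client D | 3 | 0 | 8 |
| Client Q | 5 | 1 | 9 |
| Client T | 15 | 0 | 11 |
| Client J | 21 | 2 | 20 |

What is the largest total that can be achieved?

1047

Meeting every minimum uses 1+0+0+1+0+2 = 4 Mbps, leaving 68.
Highest revenue per Mbps first: Client Z 22 > Client J 21 > Client T 15 > Client N 6 > Client Q 5 > Client D 3.
Give Client Z 14 more to hit its cap of 14 — 54 left.
Client J takes 18 more to reach its cap of 20 — 36 left.
Client T takes 11 more to reach its cap of 11 — 25 left.
Give Client N 18 more to hit its cap of 19 — 7 left.
Only 7 left; Client Q takes them to reach 8.
Total = 6×19 + 22×14 + 5×8 + 15×11 + 21×20 = 1047.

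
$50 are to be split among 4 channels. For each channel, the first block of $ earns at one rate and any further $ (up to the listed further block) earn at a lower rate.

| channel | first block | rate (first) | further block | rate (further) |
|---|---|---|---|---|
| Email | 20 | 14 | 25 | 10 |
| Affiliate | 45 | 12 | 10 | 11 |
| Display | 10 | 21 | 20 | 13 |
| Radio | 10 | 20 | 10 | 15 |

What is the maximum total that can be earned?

Rank every tier by rate: Display/T1 21 > Radio/T1 20 > Radio/T2 15 > Email/T1 14 > Display/T2 13 > Affiliate/T1 12 > Affiliate/T2 11 > Email/T2 10.
Display/T1 (21): +10 ; 40 left.
Radio/T1 (20): +10 ; 30 left.
Radio/T2 (15): +10 ; 20 left.
Email/T1 (14): +20 ; 0 left.
Total = 21×10 + 20×10 + 15×10 + 14×20 = 840.

840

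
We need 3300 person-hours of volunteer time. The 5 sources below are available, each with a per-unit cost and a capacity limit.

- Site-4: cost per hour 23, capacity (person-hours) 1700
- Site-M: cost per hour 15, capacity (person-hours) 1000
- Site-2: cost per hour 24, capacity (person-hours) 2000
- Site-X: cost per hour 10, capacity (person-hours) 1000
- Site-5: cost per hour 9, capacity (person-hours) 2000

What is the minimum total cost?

Cheapest first:
Site-5 (9): use full 2000 — 1300 person-hours to go.
Site-X (10): use full 1000 — 300 person-hours to go.
Site-M (15): take the remaining 300 — done.
Site-4, Site-2: unused.
Cost = 2000×9 + 1000×10 + 300×15 = 32500.

32500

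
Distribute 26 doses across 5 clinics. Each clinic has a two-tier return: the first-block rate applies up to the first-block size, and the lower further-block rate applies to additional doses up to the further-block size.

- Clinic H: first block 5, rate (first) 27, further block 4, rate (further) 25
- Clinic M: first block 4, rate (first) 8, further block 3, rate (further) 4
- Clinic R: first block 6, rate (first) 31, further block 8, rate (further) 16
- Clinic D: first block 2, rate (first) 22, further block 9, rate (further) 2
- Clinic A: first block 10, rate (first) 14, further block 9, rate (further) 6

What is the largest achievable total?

Rank every tier by rate: Clinic R/first 31 > Clinic H/first 27 > Clinic H/second 25 > Clinic D/first 22 > Clinic R/second 16 > Clinic A/first 14 > Clinic M/first 8 > Clinic A/second 6 > Clinic M/second 4 > Clinic D/second 2.
Clinic R/first (31): +6 → 20 left.
Clinic H first at 27: fill all 5 → 15 left.
Clinic H/second (25): +4 → 11 left.
Clinic D/first (22): +2 → 9 left.
Fill Clinic R second block (8 at 16) → 1 left.
Clinic A/first: +1 of 10 at 14; pool empty.
Total = 31×6 + 27×5 + 25×4 + 22×2 + 16×8 + 14×1 = 607.

607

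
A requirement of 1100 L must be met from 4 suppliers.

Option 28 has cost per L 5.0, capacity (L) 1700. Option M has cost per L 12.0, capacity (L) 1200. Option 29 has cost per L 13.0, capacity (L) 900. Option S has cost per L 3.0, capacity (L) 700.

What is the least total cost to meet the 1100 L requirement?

Use suppliers in increasing cost order.
Take 700 from Option S at 3.0 — need 400 more.
Take 400 from Option 28 at 5.0 to finish.
Option M, Option 29: unused.
Cost = 700×3.0 + 400×5.0 = 4100.

4100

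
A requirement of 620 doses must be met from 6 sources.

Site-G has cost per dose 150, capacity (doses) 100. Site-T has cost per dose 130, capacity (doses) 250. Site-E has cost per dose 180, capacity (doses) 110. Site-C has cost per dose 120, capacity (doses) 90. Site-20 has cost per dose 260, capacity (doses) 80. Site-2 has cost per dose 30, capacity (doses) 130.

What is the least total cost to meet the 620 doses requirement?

Fill from the cheapest source first.
Site-2 (30): use full 130 — 490 doses to go.
Site-C at 120: take all 90 doses — 400 still needed.
Site-T (130): use full 250 — 150 doses to go.
Site-G (150): use full 100 — 50 doses to go.
Site-E (180): take the remaining 50 — done.
Site-20: unused.
Cost = 130×30 + 90×120 + 250×130 + 100×150 + 50×180 = 71200.

71200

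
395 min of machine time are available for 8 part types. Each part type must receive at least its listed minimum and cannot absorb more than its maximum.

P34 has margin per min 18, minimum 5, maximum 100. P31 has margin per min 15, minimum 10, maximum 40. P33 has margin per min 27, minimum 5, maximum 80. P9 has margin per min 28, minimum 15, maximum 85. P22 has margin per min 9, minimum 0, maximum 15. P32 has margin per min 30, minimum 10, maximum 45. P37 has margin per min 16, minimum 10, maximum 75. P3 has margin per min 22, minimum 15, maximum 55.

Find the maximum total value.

Meeting every minimum uses 5+10+5+15+0+10+10+15 = 70 min, leaving 325.
Rank by margin per min: P32 30 > P9 28 > P33 27 > P3 22 > P34 18 > P37 16 > P31 15 > P22 9.
P32 takes 35 more to reach its cap of 45 ; 290 left.
P9: +70 to 85 (cap) ; 220 left.
P33 takes 75 more to reach its cap of 80 ; 145 left.
P3: +40 to 55 (cap) ; 105 left.
P34: +95 to 100 (cap) ; 10 left.
P37: +10 (room for 65) → 20. Pool exhausted.
Total = 18×100 + 15×10 + 27×80 + 28×85 + 30×45 + 16×20 + 22×55 = 9370.

9370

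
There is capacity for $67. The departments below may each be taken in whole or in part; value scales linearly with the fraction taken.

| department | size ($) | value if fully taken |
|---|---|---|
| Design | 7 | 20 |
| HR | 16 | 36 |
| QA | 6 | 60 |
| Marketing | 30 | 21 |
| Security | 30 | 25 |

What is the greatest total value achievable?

146.6

Rank by value-to-size ratio: QA 60/6≈10, Design 20/7≈2.86, HR 36/16≈2.25, Security 25/30≈0.833, Marketing 21/30≈0.7.
Take all of QA (6 $, value 60) — 61 $ left.
Design: take in full, 7 $ for value 20 — 54 left.
All 16 $ of HR fit (value 36) — 38 remain.
Security: take in full, 30 $ for value 25 — 8 left.
Only 8 $ remain; take 8/30 of Marketing for value 21×8/30 = 5.6.
Total value = 146.6.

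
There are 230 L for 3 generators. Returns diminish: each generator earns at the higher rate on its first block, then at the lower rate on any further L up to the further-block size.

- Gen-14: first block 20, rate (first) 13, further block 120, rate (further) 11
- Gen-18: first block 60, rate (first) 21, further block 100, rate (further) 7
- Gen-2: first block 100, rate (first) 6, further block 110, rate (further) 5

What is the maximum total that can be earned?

Treat each block as its own option and order by rate: Gen-18/T1 21 > Gen-14/T1 13 > Gen-14/T2 11 > Gen-18/T2 7 > Gen-2/T1 6 > Gen-2/T2 5.
Fill Gen-18 T1 block (60 at 21) ; 170 left.
Gen-14/T1 (13): +20 ; 150 left.
Gen-14/T2 (11): +120 ; 30 left.
30 remain; put them into Gen-18 T2 at 7.
Total = 21×60 + 13×20 + 11×120 + 7×30 = 3050.

3050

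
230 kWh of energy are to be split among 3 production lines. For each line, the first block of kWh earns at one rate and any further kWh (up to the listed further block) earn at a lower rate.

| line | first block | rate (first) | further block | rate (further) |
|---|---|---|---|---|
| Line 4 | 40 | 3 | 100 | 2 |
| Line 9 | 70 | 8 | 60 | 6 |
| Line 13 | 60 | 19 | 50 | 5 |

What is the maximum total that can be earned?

2260

Rank every tier by rate: Line 13/T1 19 > Line 9/T1 8 > Line 9/T2 6 > Line 13/T2 5 > Line 4/T1 3 > Line 4/T2 2.
Line 13/T1 (19): +60 ; 170 left.
Fill Line 9 T1 block (70 at 8) ; 100 left.
Line 9 T2 at 6: fill all 60 ; 40 left.
Line 13 T2 at 5: only 40 left, fill 40.
Total = 19×60 + 8×70 + 6×60 + 5×40 = 2260.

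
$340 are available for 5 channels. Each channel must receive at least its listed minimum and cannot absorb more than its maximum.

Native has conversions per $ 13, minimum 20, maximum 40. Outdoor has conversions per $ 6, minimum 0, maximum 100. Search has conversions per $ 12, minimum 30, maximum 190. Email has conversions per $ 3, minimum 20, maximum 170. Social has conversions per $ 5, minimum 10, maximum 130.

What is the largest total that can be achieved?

3390

Meeting every minimum uses 20+0+30+20+10 = 80 $, leaving 260.
Highest conversions per $ first: Native 13 > Search 12 > Outdoor 6 > Social 5 > Email 3.
Native takes 20 more to reach its cap of 40 ; 240 left.
Search: +160 to 190 (cap) ; 80 left.
Outdoor has room for 100 more but only 80 remain, so it gets 80.
Total = 13×40 + 6×80 + 12×190 + 3×20 + 5×10 = 3390.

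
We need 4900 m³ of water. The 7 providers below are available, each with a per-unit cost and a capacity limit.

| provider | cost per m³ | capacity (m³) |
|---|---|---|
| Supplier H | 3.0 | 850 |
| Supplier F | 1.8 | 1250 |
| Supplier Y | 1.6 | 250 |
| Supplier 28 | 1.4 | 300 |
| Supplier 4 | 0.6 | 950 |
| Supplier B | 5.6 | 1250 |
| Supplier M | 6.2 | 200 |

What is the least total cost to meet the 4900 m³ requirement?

13500

Use providers in increasing cost order.
Take 950 from Supplier 4 at 0.6 ; need 3950 more.
Take 300 from Supplier 28 at 1.4 ; need 3650 more.
Take 250 from Supplier Y at 1.6 ; need 3400 more.
Supplier F (1.8): use full 1250 ; 2150 m³ to go.
Supplier H (3.0): use full 850 ; 1300 m³ to go.
Supplier B (5.6): use full 1250 ; 50 m³ to go.
Supplier M (6.2): take the remaining 50 ; done.
Cost = 950×0.6 + 300×1.4 + 250×1.6 + 1250×1.8 + 850×3.0 + 1250×5.6 + 50×6.2 = 13500.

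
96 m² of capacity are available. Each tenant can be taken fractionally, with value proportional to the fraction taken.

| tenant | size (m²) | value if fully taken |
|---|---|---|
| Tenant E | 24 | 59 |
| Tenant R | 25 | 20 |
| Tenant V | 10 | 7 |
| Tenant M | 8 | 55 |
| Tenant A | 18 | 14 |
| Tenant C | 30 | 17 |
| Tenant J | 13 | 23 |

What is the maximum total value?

176.6

Sort by value density: Tenant M 55/8≈6.88, Tenant E 59/24≈2.46, Tenant J 23/13≈1.77, Tenant R 20/25≈0.8, Tenant A 14/18≈0.778, Tenant V 7/10≈0.7, Tenant C 17/30≈0.567.
All 8 m² of Tenant M fit (value 55) → 88 remain.
Tenant E: take in full, 24 m² for value 59 → 64 left.
Tenant J: take in full, 13 m² for value 23 → 51 left.
Take all of Tenant R (25 m², value 20) → 26 m² left.
All 18 m² of Tenant A fit (value 14) → 8 remain.
8 m² left: a 8/10 share of Tenant V gives 7×8/10 = 5.6.
Total value = 176.6.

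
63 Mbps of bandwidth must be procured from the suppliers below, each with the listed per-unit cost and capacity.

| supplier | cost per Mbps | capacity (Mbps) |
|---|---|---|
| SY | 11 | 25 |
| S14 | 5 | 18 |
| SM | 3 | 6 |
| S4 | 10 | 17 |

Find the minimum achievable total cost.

Cheapest first:
Take 6 from SM at 3 — need 57 more.
S14 (5): use full 18 — 39 Mbps to go.
S4 at 10: take all 17 Mbps — 22 still needed.
SY at 11: take 22 of its 25 — requirement met.
Cost = 6×3 + 18×5 + 17×10 + 22×11 = 520.

520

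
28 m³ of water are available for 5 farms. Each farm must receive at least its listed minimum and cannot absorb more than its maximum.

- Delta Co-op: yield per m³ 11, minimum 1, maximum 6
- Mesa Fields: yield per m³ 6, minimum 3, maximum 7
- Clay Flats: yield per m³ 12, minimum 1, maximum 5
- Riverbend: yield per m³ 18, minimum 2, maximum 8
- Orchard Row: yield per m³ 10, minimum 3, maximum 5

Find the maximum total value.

344

Meeting every minimum uses 1+3+1+2+3 = 10 m³, leaving 18.
Highest yield per m³ first: Riverbend 18 > Clay Flats 12 > Delta Co-op 11 > Orchard Row 10 > Mesa Fields 6.
Give Riverbend 6 more to hit its cap of 8 → 12 left.
Clay Flats: +4 to 5 (cap) → 8 left.
Give Delta Co-op 5 more to hit its cap of 6 → 3 left.
Orchard Row: +2 to 5 (cap) → 1 left.
Mesa Fields: +1 (room for 4) → 4. Pool exhausted.
Total = 11×6 + 6×4 + 12×5 + 18×8 + 10×5 = 344.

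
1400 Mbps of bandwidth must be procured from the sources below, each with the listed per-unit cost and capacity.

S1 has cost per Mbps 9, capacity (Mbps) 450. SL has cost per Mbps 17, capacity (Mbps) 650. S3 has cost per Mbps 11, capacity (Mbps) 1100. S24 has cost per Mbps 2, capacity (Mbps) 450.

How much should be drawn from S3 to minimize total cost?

500

Cheapest first:
S24 (2): use full 450 — 950 Mbps to go.
Take 450 from S1 at 9 — need 500 more.
S3 at 11: take 500 of its 1100 — requirement met.
SL: unused.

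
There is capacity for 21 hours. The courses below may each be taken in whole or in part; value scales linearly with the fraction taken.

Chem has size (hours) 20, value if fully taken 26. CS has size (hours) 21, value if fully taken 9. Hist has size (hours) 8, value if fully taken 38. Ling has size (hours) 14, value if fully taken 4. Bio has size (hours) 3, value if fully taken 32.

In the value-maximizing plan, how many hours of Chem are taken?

10

Sort by value density: Bio 32/3≈10.7, Hist 38/8≈4.75, Chem 26/20≈1.3, CS 9/21≈0.429, Ling 4/14≈0.286.
Bio: take in full, 3 hours for value 32 → 18 left.
Hist: take in full, 8 hours for value 38 → 10 left.
Only 10 hours remain; take 10/20 of Chem for value 26×10/20 = 13.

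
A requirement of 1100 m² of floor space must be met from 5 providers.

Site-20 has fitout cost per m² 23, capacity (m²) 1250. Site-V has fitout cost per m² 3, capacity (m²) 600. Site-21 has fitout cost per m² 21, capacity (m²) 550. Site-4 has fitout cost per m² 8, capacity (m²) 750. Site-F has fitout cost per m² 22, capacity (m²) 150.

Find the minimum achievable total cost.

5800

Fill from the cheapest provider first.
Site-V at 3: take all 600 m² — 500 still needed.
Site-4 at 8: take 500 of its 750 — requirement met.
Site-21, Site-F, Site-20: unused.
Cost = 600×3 + 500×8 = 5800.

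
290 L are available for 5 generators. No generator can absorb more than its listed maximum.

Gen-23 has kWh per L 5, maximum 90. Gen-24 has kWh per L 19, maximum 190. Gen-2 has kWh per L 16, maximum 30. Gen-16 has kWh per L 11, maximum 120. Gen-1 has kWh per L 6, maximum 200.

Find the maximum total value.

4860

Highest kWh per L first: Gen-24 19 > Gen-2 16 > Gen-16 11 > Gen-1 6 > Gen-23 5.
Gen-24: +190 to 190 (cap) ; 100 left.
Give Gen-2 30 to hit its cap of 30 ; 70 left.
Gen-16: +70 (room for 120) → 70. Pool exhausted.
Total = 19×190 + 16×30 + 11×70 = 4860.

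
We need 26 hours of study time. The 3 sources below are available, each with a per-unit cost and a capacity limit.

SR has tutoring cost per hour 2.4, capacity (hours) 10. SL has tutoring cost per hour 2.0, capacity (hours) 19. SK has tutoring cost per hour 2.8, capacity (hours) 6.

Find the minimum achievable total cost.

Use sources in increasing cost order.
Take 19 from SL at 2.0 ; need 7 more.
Take 7 from SR at 2.4 to finish.
SK: unused.
Cost = 19×2.0 + 7×2.4 = 54.8.

54.8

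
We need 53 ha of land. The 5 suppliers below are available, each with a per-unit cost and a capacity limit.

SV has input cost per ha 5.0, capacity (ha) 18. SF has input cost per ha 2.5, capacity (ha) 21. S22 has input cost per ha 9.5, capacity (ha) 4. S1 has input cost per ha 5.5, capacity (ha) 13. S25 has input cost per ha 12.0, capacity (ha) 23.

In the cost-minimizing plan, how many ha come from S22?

1

Fill from the cheapest supplier first.
Take 21 from SF at 2.5 → need 32 more.
Take 18 from SV at 5.0 → need 14 more.
Take 13 from S1 at 5.5 → need 1 more.
S22 at 9.5: take 1 of its 4 → requirement met.
S25: unused.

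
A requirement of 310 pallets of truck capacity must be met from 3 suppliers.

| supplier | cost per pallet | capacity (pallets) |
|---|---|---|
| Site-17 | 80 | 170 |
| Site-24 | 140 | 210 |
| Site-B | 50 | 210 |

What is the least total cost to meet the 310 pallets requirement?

Use suppliers in increasing cost order.
Site-B at 50: take all 210 pallets ; 100 still needed.
Site-17 (80): take the remaining 100 ; done.
Site-24: unused.
Cost = 210×50 + 100×80 = 18500.

18500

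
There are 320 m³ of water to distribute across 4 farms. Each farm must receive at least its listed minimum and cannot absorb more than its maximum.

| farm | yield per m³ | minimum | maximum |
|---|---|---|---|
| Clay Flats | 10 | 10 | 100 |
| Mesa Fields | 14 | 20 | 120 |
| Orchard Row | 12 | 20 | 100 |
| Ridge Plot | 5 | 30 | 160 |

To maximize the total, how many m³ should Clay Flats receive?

Meeting every minimum uses 10+20+20+30 = 80 m³, leaving 240.
Order the farms by yield per m³: Mesa Fields 14 > Orchard Row 12 > Clay Flats 10 > Ridge Plot 5.
Mesa Fields takes 100 more to reach its cap of 120 — 140 left.
Orchard Row: +80 to 100 (cap) — 60 left.
Only 60 left; Clay Flats takes them to reach 70.

70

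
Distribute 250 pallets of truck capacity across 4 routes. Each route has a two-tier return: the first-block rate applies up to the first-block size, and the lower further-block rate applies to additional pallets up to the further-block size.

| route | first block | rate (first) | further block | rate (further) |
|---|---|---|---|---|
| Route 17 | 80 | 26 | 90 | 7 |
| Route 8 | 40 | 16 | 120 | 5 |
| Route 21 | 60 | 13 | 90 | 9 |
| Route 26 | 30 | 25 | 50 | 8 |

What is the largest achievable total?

Treat each block as its own option and order by rate: Route 17/first 26 > Route 26/first 25 > Route 8/first 16 > Route 21/first 13 > Route 21/second 9 > Route 26/second 8 > Route 17/second 7 > Route 8/second 5.
Fill Route 17 first block (80 at 26) — 170 left.
Route 26/first (25): +30 — 140 left.
Route 8 first at 16: fill all 40 — 100 left.
Route 21 first at 13: fill all 60 — 40 left.
Route 21 second at 9: only 40 left, fill 40.
Total = 26×80 + 25×30 + 16×40 + 13×60 + 9×40 = 4610.

4610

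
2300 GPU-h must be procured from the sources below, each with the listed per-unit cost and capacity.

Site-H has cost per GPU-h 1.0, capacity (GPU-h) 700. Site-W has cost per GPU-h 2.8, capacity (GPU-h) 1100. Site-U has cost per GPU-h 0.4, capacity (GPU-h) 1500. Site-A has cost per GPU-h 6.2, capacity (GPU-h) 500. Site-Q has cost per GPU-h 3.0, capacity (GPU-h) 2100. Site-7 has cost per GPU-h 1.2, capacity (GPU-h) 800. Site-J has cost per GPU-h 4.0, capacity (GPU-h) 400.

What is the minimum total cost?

Use sources in increasing cost order.
Take 1500 from Site-U at 0.4 — need 800 more.
Take 700 from Site-H at 1.0 — need 100 more.
Site-7 (1.2): take the remaining 100 — done.
Site-W, Site-Q, Site-J, Site-A: unused.
Cost = 1500×0.4 + 700×1.0 + 100×1.2 = 1420.

1420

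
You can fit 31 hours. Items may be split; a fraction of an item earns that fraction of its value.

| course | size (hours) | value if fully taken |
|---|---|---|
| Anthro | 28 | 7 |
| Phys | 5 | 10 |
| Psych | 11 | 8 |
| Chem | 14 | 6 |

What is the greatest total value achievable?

24.25

Sort by value density: Phys 10/5≈2, Psych 8/11≈0.727, Chem 6/14≈0.429, Anthro 7/28≈0.25.
Phys: take in full, 5 hours for value 10 ; 26 left.
All 11 hours of Psych fit (value 8) ; 15 remain.
Chem: take in full, 14 hours for value 6 ; 1 left.
Only 1 hours remain; take 1/28 of Anthro for value 7×1/28 = 0.25.
Total value = 24.25.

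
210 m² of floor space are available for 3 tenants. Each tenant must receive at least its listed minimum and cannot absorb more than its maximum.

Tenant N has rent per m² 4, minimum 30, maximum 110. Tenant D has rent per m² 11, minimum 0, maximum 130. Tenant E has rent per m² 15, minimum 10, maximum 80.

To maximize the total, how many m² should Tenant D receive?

100

Meeting every minimum uses 30+0+10 = 40 m², leaving 170.
Order the tenants by rent per m²: Tenant E 15 > Tenant D 11 > Tenant N 4.
Tenant E takes 70 more to reach its cap of 80 — 100 left.
Tenant D has room for 130 more but only 100 remain, so it gets 100.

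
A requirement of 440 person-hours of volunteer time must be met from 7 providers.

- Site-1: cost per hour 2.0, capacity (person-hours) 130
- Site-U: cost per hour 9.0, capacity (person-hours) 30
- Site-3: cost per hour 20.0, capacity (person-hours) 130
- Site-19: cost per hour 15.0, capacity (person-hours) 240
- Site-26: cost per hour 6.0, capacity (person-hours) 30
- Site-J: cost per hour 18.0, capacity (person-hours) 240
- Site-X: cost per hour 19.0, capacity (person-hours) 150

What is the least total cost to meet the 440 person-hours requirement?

Cheapest first:
Take 130 from Site-1 at 2.0 → need 310 more.
Site-26 (6.0): use full 30 → 280 person-hours to go.
Site-U at 9.0: take all 30 person-hours → 250 still needed.
Take 240 from Site-19 at 15.0 → need 10 more.
Site-J at 18.0: take 10 of its 240 → requirement met.
Site-X, Site-3: unused.
Cost = 130×2.0 + 30×6.0 + 30×9.0 + 240×15.0 + 10×18.0 = 4490.

4490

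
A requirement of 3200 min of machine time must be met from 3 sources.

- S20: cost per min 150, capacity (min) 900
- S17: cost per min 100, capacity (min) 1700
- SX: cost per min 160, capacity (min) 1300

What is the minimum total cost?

Cheapest first:
S17 at 100: take all 1700 min → 1500 still needed.
Take 900 from S20 at 150 → need 600 more.
Take 600 from SX at 160 to finish.
Cost = 1700×100 + 900×150 + 600×160 = 401000.

401000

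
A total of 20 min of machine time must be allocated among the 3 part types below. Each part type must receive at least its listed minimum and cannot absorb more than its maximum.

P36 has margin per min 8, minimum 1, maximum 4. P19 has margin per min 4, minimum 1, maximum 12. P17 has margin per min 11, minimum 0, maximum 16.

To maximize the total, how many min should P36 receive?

Meeting every minimum uses 1+1+0 = 2 min, leaving 18.
Order the part types by margin per min: P17 11 > P36 8 > P19 4.
Give P17 16 more to hit its cap of 16 — 2 left.
P36 has room for 3 more but only 2 remain, so it gets 3.

3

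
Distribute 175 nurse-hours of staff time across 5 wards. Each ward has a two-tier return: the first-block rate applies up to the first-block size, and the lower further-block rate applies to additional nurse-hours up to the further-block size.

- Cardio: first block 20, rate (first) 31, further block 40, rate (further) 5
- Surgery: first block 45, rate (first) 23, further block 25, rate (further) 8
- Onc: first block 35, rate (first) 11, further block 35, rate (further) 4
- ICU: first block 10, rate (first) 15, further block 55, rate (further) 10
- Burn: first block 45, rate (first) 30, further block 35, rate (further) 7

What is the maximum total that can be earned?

3740

Rank every tier by rate: Cardio/T1 31 > Burn/T1 30 > Surgery/T1 23 > ICU/T1 15 > Onc/T1 11 > ICU/T2 10 > Surgery/T2 8 > Burn/T2 7 > Cardio/T2 5 > Onc/T2 4.
Cardio T1 at 31: fill all 20 — 155 left.
Fill Burn T1 block (45 at 30) — 110 left.
Surgery/T1 (23): +45 — 65 left.
ICU T1 at 15: fill all 10 — 55 left.
Onc/T1 (11): +35 — 20 left.
ICU T2 at 10: only 20 left, fill 20.
Total = 31×20 + 30×45 + 23×45 + 15×10 + 11×35 + 10×20 = 3740.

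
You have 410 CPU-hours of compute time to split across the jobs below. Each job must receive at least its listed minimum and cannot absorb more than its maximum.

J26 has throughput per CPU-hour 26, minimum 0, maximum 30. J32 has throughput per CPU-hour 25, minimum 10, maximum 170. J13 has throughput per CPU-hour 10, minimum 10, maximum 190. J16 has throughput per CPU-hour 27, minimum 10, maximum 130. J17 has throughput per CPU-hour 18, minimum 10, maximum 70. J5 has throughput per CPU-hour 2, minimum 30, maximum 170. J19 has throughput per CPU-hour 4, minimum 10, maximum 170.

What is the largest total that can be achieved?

Meeting every minimum uses 0+10+10+10+10+30+10 = 80 CPU-hours, leaving 330.
Highest throughput per CPU-hour first: J16 27 > J26 26 > J32 25 > J17 18 > J13 10 > J19 4 > J5 2.
Give J16 120 more to hit its cap of 130 ; 210 left.
Give J26 30 more to hit its cap of 30 ; 180 left.
Give J32 160 more to hit its cap of 170 ; 20 left.
Only 20 left; J17 takes them to reach 30.
Total = 26×30 + 25×170 + 10×10 + 27×130 + 18×30 + 2×30 + 4×10 = 9280.

9280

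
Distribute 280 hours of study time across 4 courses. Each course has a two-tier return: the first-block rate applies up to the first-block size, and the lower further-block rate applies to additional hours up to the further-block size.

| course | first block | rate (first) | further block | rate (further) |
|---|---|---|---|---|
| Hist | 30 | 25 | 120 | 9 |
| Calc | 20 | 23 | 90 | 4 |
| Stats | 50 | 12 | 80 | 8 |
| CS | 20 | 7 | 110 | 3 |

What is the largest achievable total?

3370

Order all 8 blocks by rate: Hist/first 25 > Calc/first 23 > Stats/first 12 > Hist/second 9 > Stats/second 8 > CS/first 7 > Calc/second 4 > CS/second 3.
Hist first at 25: fill all 30 — 250 left.
Fill Calc first block (20 at 23) — 230 left.
Stats/first (12): +50 — 180 left.
Hist/second (9): +120 — 60 left.
Stats/second: +60 of 80 at 8; pool empty.
Total = 25×30 + 23×20 + 12×50 + 9×120 + 8×60 = 3370.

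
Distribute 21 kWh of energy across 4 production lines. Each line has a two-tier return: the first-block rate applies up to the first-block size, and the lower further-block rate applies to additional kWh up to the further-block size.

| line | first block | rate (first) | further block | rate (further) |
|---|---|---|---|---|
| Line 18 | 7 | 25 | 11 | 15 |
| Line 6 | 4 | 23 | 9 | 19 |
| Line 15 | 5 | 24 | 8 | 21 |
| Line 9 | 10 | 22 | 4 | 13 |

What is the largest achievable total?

Order all 8 blocks by rate: Line 18/first 25 > Line 15/first 24 > Line 6/first 23 > Line 9/first 22 > Line 15/second 21 > Line 6/second 19 > Line 18/second 15 > Line 9/second 13.
Line 18/first (25): +7 → 14 left.
Line 15/first (24): +5 → 9 left.
Line 6/first (23): +4 → 5 left.
5 remain; put them into Line 9 first at 22.
Total = 25×7 + 24×5 + 23×4 + 22×5 = 497.

497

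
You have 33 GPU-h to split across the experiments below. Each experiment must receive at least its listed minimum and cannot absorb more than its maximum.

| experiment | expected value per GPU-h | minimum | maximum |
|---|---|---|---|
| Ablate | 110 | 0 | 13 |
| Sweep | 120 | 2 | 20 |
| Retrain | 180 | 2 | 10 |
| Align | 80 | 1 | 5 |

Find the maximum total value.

4500

Meeting every minimum uses 0+2+2+1 = 5 GPU-h, leaving 28.
Order the experiments by expected value per GPU-h: Retrain 180 > Sweep 120 > Ablate 110 > Align 80.
Retrain: +8 to 10 (cap) ; 20 left.
Give Sweep 18 more to hit its cap of 20 ; 2 left.
Only 2 left; Ablate takes them to reach 2.
Total = 110×2 + 120×20 + 180×10 + 80×1 = 4500.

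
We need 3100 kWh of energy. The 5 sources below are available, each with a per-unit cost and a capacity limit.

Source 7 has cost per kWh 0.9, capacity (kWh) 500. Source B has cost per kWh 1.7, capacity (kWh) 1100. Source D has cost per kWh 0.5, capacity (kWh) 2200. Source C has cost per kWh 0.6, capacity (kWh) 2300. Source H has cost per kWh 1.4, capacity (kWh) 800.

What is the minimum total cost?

1640

Fill from the cheapest source first.
Take 2200 from Source D at 0.5 ; need 900 more.
Source C at 0.6: take 900 of its 2300 ; requirement met.
Source 7, Source H, Source B: unused.
Cost = 2200×0.5 + 900×0.6 = 1640.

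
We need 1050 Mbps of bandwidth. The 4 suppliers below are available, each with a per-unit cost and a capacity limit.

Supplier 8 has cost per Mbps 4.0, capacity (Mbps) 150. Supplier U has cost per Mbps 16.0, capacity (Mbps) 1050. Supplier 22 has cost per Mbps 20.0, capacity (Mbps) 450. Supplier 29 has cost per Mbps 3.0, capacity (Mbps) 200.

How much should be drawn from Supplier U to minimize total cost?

700

Cheapest first:
Take 200 from Supplier 29 at 3.0 — need 850 more.
Supplier 8 (4.0): use full 150 — 700 Mbps to go.
Supplier U at 16.0: take 700 of its 1050 — requirement met.
Supplier 22: unused.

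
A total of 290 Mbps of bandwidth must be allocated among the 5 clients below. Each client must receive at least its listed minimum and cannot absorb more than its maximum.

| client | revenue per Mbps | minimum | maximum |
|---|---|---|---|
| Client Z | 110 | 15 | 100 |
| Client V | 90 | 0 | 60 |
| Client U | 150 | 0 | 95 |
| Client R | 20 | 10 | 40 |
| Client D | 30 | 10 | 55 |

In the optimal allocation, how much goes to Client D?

25

Meeting every minimum uses 15+0+0+10+10 = 35 Mbps, leaving 255.
Highest revenue per Mbps first: Client U 150 > Client Z 110 > Client V 90 > Client D 30 > Client R 20.
Give Client U 95 more to hit its cap of 95 ; 160 left.
Client Z takes 85 more to reach its cap of 100 ; 75 left.
Client V: +60 to 60 (cap) ; 15 left.
Client D has room for 45 more but only 15 remain, so it gets 25.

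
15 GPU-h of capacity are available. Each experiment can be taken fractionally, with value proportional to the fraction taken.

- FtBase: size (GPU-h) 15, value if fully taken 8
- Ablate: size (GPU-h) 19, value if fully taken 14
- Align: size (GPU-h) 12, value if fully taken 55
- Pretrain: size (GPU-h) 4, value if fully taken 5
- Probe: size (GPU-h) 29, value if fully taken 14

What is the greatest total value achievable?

Sort by value density: Align 55/12≈4.58, Pretrain 5/4≈1.25, Ablate 14/19≈0.737, FtBase 8/15≈0.533, Probe 14/29≈0.483.
All 12 GPU-h of Align fit (value 55) → 3 remain.
Fill the last 3 GPU-h with part of Pretrain: 3/4 of it earns 3.75.
Total value = 58.75.

58.75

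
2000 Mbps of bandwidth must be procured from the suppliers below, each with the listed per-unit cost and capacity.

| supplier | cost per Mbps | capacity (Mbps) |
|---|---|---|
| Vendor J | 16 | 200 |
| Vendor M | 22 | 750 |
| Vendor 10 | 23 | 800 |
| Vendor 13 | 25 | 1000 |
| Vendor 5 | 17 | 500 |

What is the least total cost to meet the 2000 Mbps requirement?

40850

Use suppliers in increasing cost order.
Vendor J at 16: take all 200 Mbps ; 1800 still needed.
Take 500 from Vendor 5 at 17 ; need 1300 more.
Vendor M at 22: take all 750 Mbps ; 550 still needed.
Vendor 10 (23): take the remaining 550 ; done.
Vendor 13: unused.
Cost = 200×16 + 500×17 + 750×22 + 550×23 = 40850.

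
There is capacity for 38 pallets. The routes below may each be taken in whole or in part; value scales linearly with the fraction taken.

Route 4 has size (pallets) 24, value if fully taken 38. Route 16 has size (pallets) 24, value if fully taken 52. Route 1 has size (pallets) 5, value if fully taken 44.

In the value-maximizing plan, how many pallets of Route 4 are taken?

9

Rank by value-to-size ratio: Route 1 44/5≈8.8, Route 16 52/24≈2.17, Route 4 38/24≈1.58.
Route 1: take in full, 5 pallets for value 44 → 33 left.
Route 16: take in full, 24 pallets for value 52 → 9 left.
Fill the last 9 pallets with part of Route 4: 9/24 of it earns 14.25.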